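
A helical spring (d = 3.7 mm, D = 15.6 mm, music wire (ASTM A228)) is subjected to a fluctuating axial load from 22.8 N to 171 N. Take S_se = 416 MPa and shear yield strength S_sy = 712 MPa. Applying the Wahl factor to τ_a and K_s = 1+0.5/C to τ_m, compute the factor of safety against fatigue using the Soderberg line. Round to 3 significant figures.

C = D/d = 15.6/3.7 = 4.2162; K_W = (4C−1)/(4C−4)+0.615/C = 1.3791; K_s = 1+0.5/C = 1.1186
F_a = (F_max−F_min)/2 = 74.1 N; F_m = (F_max+F_min)/2 = 96.9 N
τ_a = K_W·8F_aD/(πd³) = 1.3791 × 58.114 = 80.142 MPa
τ_m = K_s·8F_mD/(πd³) = 1.1186 × 75.995 = 85.007 MPa
Soderberg: 1/n_f = τ_a/S_se + τ_m/S_sy = 80.142/416 + 85.007/712 = 0.19265 + 0.11939 = 0.31204
n_f = 1/0.31204 = 3.205

3.20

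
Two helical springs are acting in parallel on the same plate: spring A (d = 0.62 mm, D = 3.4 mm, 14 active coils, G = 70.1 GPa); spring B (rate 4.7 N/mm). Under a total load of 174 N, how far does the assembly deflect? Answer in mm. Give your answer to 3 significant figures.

k_A = Gd⁴/(8D³N_a) = (70.1×10³)(0.62⁴)/(8·3.4³·14) = 2.353 N/mm
Parallel: k_eq = 2.353 + 4.7 = 7.053 N/mm
δ = F/k_eq = 174/7.053 = 24.67 mm

24.7 mm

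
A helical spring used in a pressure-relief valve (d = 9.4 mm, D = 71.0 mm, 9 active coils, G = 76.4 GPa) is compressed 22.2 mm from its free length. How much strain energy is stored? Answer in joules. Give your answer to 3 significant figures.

k = Gd⁴/(8D³N_a) = (76.4×10³)(9.4⁴)/(8·71.0³·9) = 23.147 N/mm
U = ½kδ² = 0.5 × 23.147 × 22.2² = 5703.9 N·mm = 5.7039 J

5.70 J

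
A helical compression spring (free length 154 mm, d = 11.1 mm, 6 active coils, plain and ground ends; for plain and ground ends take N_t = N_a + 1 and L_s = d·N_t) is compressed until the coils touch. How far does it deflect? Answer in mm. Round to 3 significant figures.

N_t = 7; L_s = 11.1·7 = 77.7 mm
δ_solid = L₀ − L_s = 154 − 77.7 = 76.3 mm

76.3 mm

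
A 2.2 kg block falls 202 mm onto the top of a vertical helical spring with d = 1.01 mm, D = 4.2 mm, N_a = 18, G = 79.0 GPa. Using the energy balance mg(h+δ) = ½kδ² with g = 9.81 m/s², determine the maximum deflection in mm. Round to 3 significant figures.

k = Gd⁴/(8D³N_a) = (79.0×10³)(1.01⁴)/(8·4.2³·18) = 7.7055 N/mm
W = mg = 2.2 × 9.81 = 21.582 N
½kδ² − Wδ − Wh = 0 → δ = (W + √(W² + 2kWh))/k
δ = (21.582 + √(465.78 + 67185.5))/7.7055 = (21.582 + 260.1)/7.7055 = 36.556 mm

36.6 mm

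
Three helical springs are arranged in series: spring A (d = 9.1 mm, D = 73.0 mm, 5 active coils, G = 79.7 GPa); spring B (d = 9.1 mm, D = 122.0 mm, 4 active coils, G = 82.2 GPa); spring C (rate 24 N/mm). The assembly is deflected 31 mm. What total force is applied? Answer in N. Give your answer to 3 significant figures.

k_A = Gd⁴/(8D³N_a) = (79.7×10³)(9.1⁴)/(8·73.0³·5) = 35.123 N/mm
k_B = Gd⁴/(8D³N_a) = (82.2×10³)(9.1⁴)/(8·122.0³·4) = 9.7008 N/mm
Series: 1/k_eq = 1/35.123 + 1/9.7008 + 1/24 = 0.17322; k_eq = 5.7729 N/mm
F = k_eq·δ = 5.7729·31 = 178.96 N

179 N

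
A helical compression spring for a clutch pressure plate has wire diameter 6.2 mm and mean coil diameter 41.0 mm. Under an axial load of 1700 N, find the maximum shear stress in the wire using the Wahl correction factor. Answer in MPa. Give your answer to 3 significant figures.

Spring index C = D/d = 41.0/6.2 = 6.6129
K_W = (4C−1)/(4C−4) + 0.615/C = 25.452/22.452 + 0.0930 = 1.2266
τ₀ = 8FD/(πd³) = 8·1700·41.0/(π·6.2³) = 557600/748.73 = 744.73 MPa
τ_max = K·τ₀ = 1.2266 × 744.73 = 913.5 MPa

913 MPa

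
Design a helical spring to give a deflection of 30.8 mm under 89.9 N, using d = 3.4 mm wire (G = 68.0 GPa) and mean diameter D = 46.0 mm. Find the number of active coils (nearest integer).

4

Required rate k = F/δ = 89.9/30.8 = 2.9188 N/mm
N_a = Gd⁴/(8D³k) = (68.0×10³ × 3.4⁴)/(8 × 46.0³ × 2.9188)
    = 9.08708e+06 / 2.27286e+06 = 3.998 → 4 coils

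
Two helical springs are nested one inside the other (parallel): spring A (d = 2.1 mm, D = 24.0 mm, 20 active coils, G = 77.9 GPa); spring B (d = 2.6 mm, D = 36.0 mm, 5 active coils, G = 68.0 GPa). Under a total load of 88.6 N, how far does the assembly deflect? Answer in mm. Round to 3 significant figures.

k_A = Gd⁴/(8D³N_a) = (77.9×10³)(2.1⁴)/(8·24.0³·20) = 0.68495 N/mm
k_B = Gd⁴/(8D³N_a) = (68.0×10³)(2.6⁴)/(8·36.0³·5) = 1.6651 N/mm
Parallel: k_eq = 0.68495 + 1.6651 = 2.35 N/mm
δ = F/k_eq = 88.6/2.35 = 37.702 mm

37.7 mm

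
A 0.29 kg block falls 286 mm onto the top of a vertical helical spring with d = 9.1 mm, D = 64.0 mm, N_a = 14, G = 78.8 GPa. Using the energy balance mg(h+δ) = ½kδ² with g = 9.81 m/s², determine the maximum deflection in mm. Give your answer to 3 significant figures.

k = Gd⁴/(8D³N_a) = (78.8×10³)(9.1⁴)/(8·64.0³·14) = 18.405 N/mm
W = mg = 0.29 × 9.81 = 2.8449 N
½kδ² − Wδ − Wh = 0 → δ = (W + √(W² + 2kWh))/k
δ = (2.8449 + √(8.0935 + 29950))/18.405 = (2.8449 + 173.08)/18.405 = 9.5588 mm

9.56 mm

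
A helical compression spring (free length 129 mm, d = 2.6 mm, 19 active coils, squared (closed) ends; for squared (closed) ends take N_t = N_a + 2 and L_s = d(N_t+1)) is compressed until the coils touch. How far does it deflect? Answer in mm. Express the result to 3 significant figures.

N_t = 21; L_s = 2.6·22 = 57.2 mm
δ_solid = L₀ − L_s = 129 − 57.2 = 71.8 mm

71.8 mm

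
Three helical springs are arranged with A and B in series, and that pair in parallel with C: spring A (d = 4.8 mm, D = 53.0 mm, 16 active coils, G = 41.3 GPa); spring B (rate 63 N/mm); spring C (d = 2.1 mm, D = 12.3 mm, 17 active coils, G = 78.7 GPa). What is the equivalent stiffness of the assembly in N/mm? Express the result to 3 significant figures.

k_A = Gd⁴/(8D³N_a) = (41.3×10³)(4.8⁴)/(8·53.0³·16) = 1.1505 N/mm
k_C = Gd⁴/(8D³N_a) = (78.7×10³)(2.1⁴)/(8·12.3³·17) = 6.0478 N/mm
Springs A,B series: k_AB = 1/(1/1.1505+1/63) = 1.1298 N/mm; parallel with C: k_eq = 1.1298+6.0478 = 7.1776 N/mm

7.18 N/mm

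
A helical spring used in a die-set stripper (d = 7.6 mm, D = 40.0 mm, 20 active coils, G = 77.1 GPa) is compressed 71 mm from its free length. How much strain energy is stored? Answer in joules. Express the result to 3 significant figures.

k = Gd⁴/(8D³N_a) = (77.1×10³)(7.6⁴)/(8·40.0³·20) = 25.119 N/mm
U = ½kδ² = 0.5 × 25.119 × 71² = 63313 N·mm = 63.313 J

63.3 J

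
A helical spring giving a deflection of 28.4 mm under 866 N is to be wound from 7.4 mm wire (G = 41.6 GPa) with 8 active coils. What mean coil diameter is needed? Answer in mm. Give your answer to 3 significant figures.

40.0 mm

Required rate k = F/δ = 866/28.4 = 30.493 N/mm
D = (Gd⁴/(8N_a·k))^(1/3) = (41.6×10³·7.4⁴/(8·8·30.493))^(1/3)
  = (63920.6)^(1/3) = 39.9834 mm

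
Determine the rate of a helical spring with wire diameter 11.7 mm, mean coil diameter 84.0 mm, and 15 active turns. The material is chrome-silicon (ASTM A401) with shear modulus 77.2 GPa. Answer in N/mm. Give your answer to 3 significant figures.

k = Gd⁴/(8D³N_a) = (77.2×10³ × 11.7⁴) / (8 × 84.0³ × 15)
  = 1.44664e+09 / 7.11245e+07 = 20.34 N/mm

20.3 N/mm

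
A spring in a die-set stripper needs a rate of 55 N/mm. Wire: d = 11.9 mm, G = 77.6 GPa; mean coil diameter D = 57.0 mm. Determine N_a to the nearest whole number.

N_a = Gd⁴/(8D³k) = (77.6×10³ × 11.9⁴)/(8 × 57.0³ × 55)
    = 1.55614e+09 / 8.14849e+07 = 19.1 → 19 coils

19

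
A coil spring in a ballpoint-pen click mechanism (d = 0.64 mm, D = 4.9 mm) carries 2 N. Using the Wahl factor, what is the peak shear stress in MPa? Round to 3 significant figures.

Spring index C = D/d = 4.9/0.64 = 7.6562
K_W = (4C−1)/(4C−4) + 0.615/C = 29.625/26.625 + 0.0803 = 1.1930
τ₀ = 8FD/(πd³) = 8·2·4.9/(π·0.64³) = 78.4/0.82355 = 95.198 MPa
τ_max = K·τ₀ = 1.1930 × 95.198 = 113.57 MPa

114 MPa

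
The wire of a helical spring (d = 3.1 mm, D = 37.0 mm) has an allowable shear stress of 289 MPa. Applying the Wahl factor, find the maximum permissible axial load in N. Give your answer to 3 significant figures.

C = D/d = 37.0/3.1 = 11.9355
K_W = (4C−1)/(4C−4) + 0.615/C = 46.742/43.742 + 0.0515 = 1.1201
τ_max = K·8FD/(πd³) → F_max = τ_allow·πd³/(8DK)
F_max = 289·π·3.1³/(8·37.0·1.1201) = 27048/331.55 = 81.579 N

81.6 N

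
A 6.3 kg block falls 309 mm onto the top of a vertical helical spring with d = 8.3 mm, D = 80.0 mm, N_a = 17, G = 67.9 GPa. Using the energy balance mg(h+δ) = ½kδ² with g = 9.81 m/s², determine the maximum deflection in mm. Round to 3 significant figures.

k = Gd⁴/(8D³N_a) = (67.9×10³)(8.3⁴)/(8·80.0³·17) = 4.6278 N/mm
W = mg = 6.3 × 9.81 = 61.803 N
½kδ² − Wδ − Wh = 0 → δ = (W + √(W² + 2kWh))/k
δ = (61.803 + √(3819.6 + 176755))/4.6278 = (61.803 + 424.94)/4.6278 = 105.18 mm

105 mm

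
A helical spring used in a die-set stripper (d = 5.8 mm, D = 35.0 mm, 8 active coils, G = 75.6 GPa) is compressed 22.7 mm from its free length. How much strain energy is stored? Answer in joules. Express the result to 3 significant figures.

8.03 J

k = Gd⁴/(8D³N_a) = (75.6×10³)(5.8⁴)/(8·35.0³·8) = 31.178 N/mm
U = ½kδ² = 0.5 × 31.178 × 22.7² = 8032.9 N·mm = 8.0329 J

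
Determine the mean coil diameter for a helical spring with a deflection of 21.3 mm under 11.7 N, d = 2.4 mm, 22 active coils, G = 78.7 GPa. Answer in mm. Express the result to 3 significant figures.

30.0 mm

Required rate k = F/δ = 11.7/21.3 = 0.5493 N/mm
D = (Gd⁴/(8N_a·k))^(1/3) = (78.7×10³·2.4⁴/(8·22·0.5493))^(1/3)
  = (27008.5)^(1/3) = 30.0032 mm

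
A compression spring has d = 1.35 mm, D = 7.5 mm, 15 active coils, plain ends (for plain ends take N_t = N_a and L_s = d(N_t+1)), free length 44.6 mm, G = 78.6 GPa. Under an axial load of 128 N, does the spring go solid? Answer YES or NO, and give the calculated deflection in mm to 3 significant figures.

k = Gd⁴/(8D³N_a) = (78.6×10³)(1.35⁴)/(8·7.5³·15) = 5.1569 N/mm
N_t = 15; L_s = 1.35·16 = 21.6 mm; δ_solid = L₀ − L_s = 44.6 − 21.6 = 23 mm
δ = F/k = 128/5.1569 = 24.821 mm
δ ≥ δ_solid → spring goes solid

YES, δ = 24.8 mm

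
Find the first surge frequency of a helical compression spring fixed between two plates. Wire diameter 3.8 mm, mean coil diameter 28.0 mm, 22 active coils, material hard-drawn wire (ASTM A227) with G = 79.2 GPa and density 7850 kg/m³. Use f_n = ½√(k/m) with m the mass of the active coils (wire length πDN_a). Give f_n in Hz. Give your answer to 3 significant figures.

78.8 Hz

k = Gd⁴/(8D³N_a) = (79.2×10³)(3.8⁴)/(8·28.0³·22) = 4.2744 N/mm = 4274.4 N/m
Wire length L = πDN_a = π·28.0·22 = 1935.2 mm
m = ρ·(πd²/4)·L = 7850 × 11.341×10⁻⁶ m² × 1.9352 m = 0.17229 kg
f_n = ½√(k/m) = 0.5·√(4274.4/0.17229) = 0.5·√(24809) = 78.755 Hz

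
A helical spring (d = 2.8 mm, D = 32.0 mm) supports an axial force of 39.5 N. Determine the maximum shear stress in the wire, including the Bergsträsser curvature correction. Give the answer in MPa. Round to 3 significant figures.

Spring index C = D/d = 32.0/2.8 = 11.4286
K_B = (4C+2)/(4C−3) = 47.714/42.714 = 1.1171
τ₀ = 8FD/(πd³) = 8·39.5·32.0/(π·2.8³) = 10112/68.964 = 146.63 MPa
τ_max = K·τ₀ = 1.1171 × 146.63 = 163.79 MPa

164 MPa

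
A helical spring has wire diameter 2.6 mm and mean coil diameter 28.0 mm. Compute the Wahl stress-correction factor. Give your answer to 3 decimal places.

C = D/d = 28.0/2.6 = 10.7692
K_W = (4C−1)/(4C−4) + 0.615/C = 42.077/39.077 + 0.0571 = 1.1339

1.134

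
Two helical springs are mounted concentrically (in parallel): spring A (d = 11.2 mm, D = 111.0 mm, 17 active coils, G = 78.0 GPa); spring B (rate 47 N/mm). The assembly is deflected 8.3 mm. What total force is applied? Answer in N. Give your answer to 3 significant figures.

445 N

k_A = Gd⁴/(8D³N_a) = (78.0×10³)(11.2⁴)/(8·111.0³·17) = 6.5987 N/mm
Parallel: k_eq = 6.5987 + 47 = 53.599 N/mm
F = k_eq·δ = 53.599·8.3 = 444.87 N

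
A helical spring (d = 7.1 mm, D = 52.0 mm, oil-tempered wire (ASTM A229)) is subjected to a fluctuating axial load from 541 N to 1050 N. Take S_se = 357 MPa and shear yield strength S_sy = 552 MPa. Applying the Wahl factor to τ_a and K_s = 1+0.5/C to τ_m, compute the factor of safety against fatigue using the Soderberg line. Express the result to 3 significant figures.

1.13

C = D/d = 52.0/7.1 = 7.3239; K_W = (4C−1)/(4C−4)+0.615/C = 1.2026; K_s = 1+0.5/C = 1.0683
F_a = (F_max−F_min)/2 = 254.5 N; F_m = (F_max+F_min)/2 = 795.5 N
τ_a = K_W·8F_aD/(πd³) = 1.2026 × 94.158 = 113.23 MPa
τ_m = K_s·8F_mD/(πd³) = 1.0683 × 294.31 = 314.4 MPa
Soderberg: 1/n_f = τ_a/S_se + τ_m/S_sy = 113.23/357 + 314.4/552 = 0.31717 + 0.56957 = 0.88675
n_f = 1/0.88675 = 1.128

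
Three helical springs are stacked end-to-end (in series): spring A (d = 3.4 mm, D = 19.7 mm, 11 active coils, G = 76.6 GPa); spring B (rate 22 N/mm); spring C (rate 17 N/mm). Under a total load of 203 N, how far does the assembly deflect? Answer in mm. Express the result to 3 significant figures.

34.5 mm

k_A = Gd⁴/(8D³N_a) = (76.6×10³)(3.4⁴)/(8·19.7³·11) = 15.215 N/mm
Series: 1/k_eq = 1/15.215 + 1/22 + 1/17 = 0.17; k_eq = 5.8822 N/mm
δ = F/k_eq = 203/5.8822 = 34.511 mm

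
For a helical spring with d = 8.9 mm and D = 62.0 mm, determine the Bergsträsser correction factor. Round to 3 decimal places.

1.201

C = D/d = 62.0/8.9 = 6.9663
K_B = (4C+2)/(4C−3) = 29.865/24.865 = 1.2011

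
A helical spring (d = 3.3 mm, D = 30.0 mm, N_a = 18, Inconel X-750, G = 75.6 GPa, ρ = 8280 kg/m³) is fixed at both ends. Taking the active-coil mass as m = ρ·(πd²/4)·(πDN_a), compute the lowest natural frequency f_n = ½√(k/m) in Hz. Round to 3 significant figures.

k = Gd⁴/(8D³N_a) = (75.6×10³)(3.3⁴)/(8·30.0³·18) = 2.306 N/mm = 2306 N/m
Wire length L = πDN_a = π·30.0·18 = 1696.5 mm
m = ρ·(πd²/4)·L = 8280 × 8.553×10⁻⁶ m² × 1.6965 m = 0.12014 kg
f_n = ½√(k/m) = 0.5·√(2306/0.12014) = 0.5·√(19194) = 69.271 Hz

69.3 Hz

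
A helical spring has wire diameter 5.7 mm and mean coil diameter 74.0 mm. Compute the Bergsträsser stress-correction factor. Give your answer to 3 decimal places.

1.102

C = D/d = 74.0/5.7 = 12.9825
K_B = (4C+2)/(4C−3) = 53.930/48.930 = 1.1022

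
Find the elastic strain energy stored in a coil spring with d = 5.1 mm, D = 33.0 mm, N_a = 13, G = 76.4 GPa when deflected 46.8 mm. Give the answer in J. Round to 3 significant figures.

15.1 J

k = Gd⁴/(8D³N_a) = (76.4×10³)(5.1⁴)/(8·33.0³·13) = 13.829 N/mm
U = ½kδ² = 0.5 × 13.829 × 46.8² = 15145 N·mm = 15.145 J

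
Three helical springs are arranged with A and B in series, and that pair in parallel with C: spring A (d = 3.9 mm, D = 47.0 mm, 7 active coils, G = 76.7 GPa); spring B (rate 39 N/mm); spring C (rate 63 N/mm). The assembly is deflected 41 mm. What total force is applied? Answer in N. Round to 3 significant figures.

k_A = Gd⁴/(8D³N_a) = (76.7×10³)(3.9⁴)/(8·47.0³·7) = 3.0519 N/mm
Springs A,B series: k_AB = 1/(1/3.0519+1/39) = 2.8304 N/mm; parallel with C: k_eq = 2.8304+63 = 65.83 N/mm
F = k_eq·δ = 65.83·41 = 2699 N

2700 N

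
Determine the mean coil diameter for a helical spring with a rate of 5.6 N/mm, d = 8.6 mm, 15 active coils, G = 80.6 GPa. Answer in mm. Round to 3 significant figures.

D = (Gd⁴/(8N_a·k))^(1/3) = (80.6×10³·8.6⁴/(8·15·5.6))^(1/3)
  = (656084)^(1/3) = 86.8933 mm

86.9 mm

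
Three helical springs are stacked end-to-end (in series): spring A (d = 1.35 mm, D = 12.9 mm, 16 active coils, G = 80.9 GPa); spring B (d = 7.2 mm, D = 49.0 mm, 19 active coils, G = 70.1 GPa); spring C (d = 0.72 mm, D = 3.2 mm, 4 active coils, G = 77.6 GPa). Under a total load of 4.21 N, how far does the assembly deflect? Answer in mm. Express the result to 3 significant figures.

k_A = Gd⁴/(8D³N_a) = (80.9×10³)(1.35⁴)/(8·12.9³·16) = 0.97792 N/mm
k_B = Gd⁴/(8D³N_a) = (70.1×10³)(7.2⁴)/(8·49.0³·19) = 10.535 N/mm
k_C = Gd⁴/(8D³N_a) = (77.6×10³)(0.72⁴)/(8·3.2³·4) = 19.888 N/mm
Series: 1/k_eq = 1/0.97792 + 1/10.535 + 1/19.888 = 1.1678; k_eq = 0.85632 N/mm
δ = F/k_eq = 4.21/0.85632 = 4.9164 mm

4.92 mm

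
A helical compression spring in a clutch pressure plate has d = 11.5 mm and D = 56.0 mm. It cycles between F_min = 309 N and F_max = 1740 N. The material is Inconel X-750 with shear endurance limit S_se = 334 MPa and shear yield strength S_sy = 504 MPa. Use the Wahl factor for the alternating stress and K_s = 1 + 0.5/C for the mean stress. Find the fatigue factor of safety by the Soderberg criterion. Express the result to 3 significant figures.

2.10

C = D/d = 56.0/11.5 = 4.8696; K_W = (4C−1)/(4C−4)+0.615/C = 1.3201; K_s = 1+0.5/C = 1.1027
F_a = (F_max−F_min)/2 = 715.5 N; F_m = (F_max+F_min)/2 = 1024.5 N
τ_a = K_W·8F_aD/(πd³) = 1.3201 × 67.088 = 88.564 MPa
τ_m = K_s·8F_mD/(πd³) = 1.1027 × 96.061 = 105.92 MPa
Soderberg: 1/n_f = τ_a/S_se + τ_m/S_sy = 88.564/334 + 105.92/504 = 0.26516 + 0.21017 = 0.47533
n_f = 1/0.47533 = 2.104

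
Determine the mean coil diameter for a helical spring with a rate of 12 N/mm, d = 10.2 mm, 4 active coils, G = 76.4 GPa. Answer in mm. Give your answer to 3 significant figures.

D = (Gd⁴/(8N_a·k))^(1/3) = (76.4×10³·10.2⁴/(8·4·12))^(1/3)
  = (2.15359e+06)^(1/3) = 129.1381 mm

129 mm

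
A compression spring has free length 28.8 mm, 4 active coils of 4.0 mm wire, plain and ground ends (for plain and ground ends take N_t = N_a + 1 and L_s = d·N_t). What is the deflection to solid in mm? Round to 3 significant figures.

8.80 mm

N_t = 5; L_s = 4.0·5 = 20 mm
δ_solid = L₀ − L_s = 28.8 − 20 = 8.8 mm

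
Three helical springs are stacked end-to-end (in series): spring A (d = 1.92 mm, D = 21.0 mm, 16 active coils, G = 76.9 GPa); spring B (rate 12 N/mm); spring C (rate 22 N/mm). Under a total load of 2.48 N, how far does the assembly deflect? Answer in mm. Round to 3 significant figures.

3.13 mm

k_A = Gd⁴/(8D³N_a) = (76.9×10³)(1.92⁴)/(8·21.0³·16) = 0.88158 N/mm
Series: 1/k_eq = 1/0.88158 + 1/12 + 1/22 = 1.2631; k_eq = 0.7917 N/mm
δ = F/k_eq = 2.48/0.7917 = 3.1325 mm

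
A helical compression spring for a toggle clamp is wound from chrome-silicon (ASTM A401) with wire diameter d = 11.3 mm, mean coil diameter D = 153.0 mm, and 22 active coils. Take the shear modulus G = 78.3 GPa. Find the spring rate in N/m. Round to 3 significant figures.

2030 N/m

k = Gd⁴/(8D³N_a) = (78.3×10³ × 11.3⁴) / (8 × 153.0³ × 22)
  = 1.27666e+09 / 6.30358e+08 = 2.0253 N/mm = 2025.3 N/m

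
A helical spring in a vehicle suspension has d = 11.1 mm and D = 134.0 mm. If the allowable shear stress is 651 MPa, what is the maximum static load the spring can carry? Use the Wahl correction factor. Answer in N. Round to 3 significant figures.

2330 N

C = D/d = 134.0/11.1 = 12.0721
K_W = (4C−1)/(4C−4) + 0.615/C = 47.288/44.288 + 0.0509 = 1.1187
τ_max = K·8FD/(πd³) → F_max = τ_allow·πd³/(8DK)
F_max = 651·π·11.1³/(8·134.0·1.1187) = 2.797e+06/1199.2 = 2332.4 N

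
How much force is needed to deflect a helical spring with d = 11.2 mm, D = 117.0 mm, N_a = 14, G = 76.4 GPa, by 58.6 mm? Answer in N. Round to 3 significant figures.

k = Gd⁴/(8D³N_a) = (76.4×10³)(11.2⁴)/(8·117.0³·14) = 6.7018 N/mm
F = k·δ = 6.7018 × 58.6 = 392.72 N

393 N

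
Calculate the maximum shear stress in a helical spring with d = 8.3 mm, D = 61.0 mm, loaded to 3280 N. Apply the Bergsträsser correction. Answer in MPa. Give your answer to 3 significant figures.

Spring index C = D/d = 61.0/8.3 = 7.3494
K_B = (4C+2)/(4C−3) = 31.398/26.398 = 1.1894
τ₀ = 8FD/(πd³) = 8·3280·61.0/(π·8.3³) = 1.60064e+06/1796.3 = 891.07 MPa
τ_max = K·τ₀ = 1.1894 × 891.07 = 1059.8 MPa

1060 MPa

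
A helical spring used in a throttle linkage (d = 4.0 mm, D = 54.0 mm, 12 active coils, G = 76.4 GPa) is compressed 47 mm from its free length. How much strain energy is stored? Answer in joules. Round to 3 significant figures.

1.43 J

k = Gd⁴/(8D³N_a) = (76.4×10³)(4.0⁴)/(8·54.0³·12) = 1.2938 N/mm
U = ½kδ² = 0.5 × 1.2938 × 47² = 1429 N·mm = 1.429 J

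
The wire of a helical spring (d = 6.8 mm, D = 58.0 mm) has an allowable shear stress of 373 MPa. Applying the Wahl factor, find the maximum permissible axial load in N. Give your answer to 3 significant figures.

678 N

C = D/d = 58.0/6.8 = 8.5294
K_W = (4C−1)/(4C−4) + 0.615/C = 33.118/30.118 + 0.0721 = 1.1717
τ_max = K·8FD/(πd³) → F_max = τ_allow·πd³/(8DK)
F_max = 373·π·6.8³/(8·58.0·1.1717) = 3.6846e+05/543.67 = 677.71 N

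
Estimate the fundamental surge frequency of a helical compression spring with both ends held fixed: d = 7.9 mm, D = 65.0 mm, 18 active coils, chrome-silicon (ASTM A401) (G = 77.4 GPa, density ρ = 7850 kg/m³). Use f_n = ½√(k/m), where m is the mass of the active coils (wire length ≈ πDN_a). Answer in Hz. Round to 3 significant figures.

36.7 Hz

k = Gd⁴/(8D³N_a) = (77.4×10³)(7.9⁴)/(8·65.0³·18) = 7.6234 N/mm = 7623.4 N/m
Wire length L = πDN_a = π·65.0·18 = 3675.7 mm
m = ρ·(πd²/4)·L = 7850 × 49.017×10⁻⁶ m² × 3.6757 m = 1.4143 kg
f_n = ½√(k/m) = 0.5·√(7623.4/1.4143) = 0.5·√(5390.1) = 36.709 Hz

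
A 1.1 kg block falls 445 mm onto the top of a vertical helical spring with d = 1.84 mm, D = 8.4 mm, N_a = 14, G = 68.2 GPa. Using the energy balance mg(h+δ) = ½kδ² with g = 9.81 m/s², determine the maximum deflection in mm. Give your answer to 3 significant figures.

29.5 mm

k = Gd⁴/(8D³N_a) = (68.2×10³)(1.84⁴)/(8·8.4³·14) = 11.776 N/mm
W = mg = 1.1 × 9.81 = 10.791 N
½kδ² − Wδ − Wh = 0 → δ = (W + √(W² + 2kWh))/k
δ = (10.791 + √(116.45 + 113097))/11.776 = (10.791 + 336.47)/11.776 = 29.489 mm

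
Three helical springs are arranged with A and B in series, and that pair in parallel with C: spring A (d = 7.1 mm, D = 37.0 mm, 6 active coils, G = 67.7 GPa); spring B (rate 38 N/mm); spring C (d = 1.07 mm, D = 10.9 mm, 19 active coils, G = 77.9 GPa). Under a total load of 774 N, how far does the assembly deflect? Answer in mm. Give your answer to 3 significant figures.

k_A = Gd⁴/(8D³N_a) = (67.7×10³)(7.1⁴)/(8·37.0³·6) = 70.758 N/mm
k_C = Gd⁴/(8D³N_a) = (77.9×10³)(1.07⁴)/(8·10.9³·19) = 0.51874 N/mm
Springs A,B series: k_AB = 1/(1/70.758+1/38) = 24.723 N/mm; parallel with C: k_eq = 24.723+0.51874 = 25.242 N/mm
δ = F/k_eq = 774/25.242 = 30.664 mm

30.7 mm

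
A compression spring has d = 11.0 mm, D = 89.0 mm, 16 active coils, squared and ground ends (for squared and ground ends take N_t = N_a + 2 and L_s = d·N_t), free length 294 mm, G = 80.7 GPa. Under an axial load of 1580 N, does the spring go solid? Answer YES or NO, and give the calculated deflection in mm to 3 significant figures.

YES, δ = 121 mm

k = Gd⁴/(8D³N_a) = (80.7×10³)(11.0⁴)/(8·89.0³·16) = 13.094 N/mm
N_t = 18; L_s = 11.0·18 = 198 mm; δ_solid = L₀ − L_s = 294 − 198 = 96 mm
δ = F/k = 1580/13.094 = 120.67 mm
δ ≥ δ_solid → spring goes solid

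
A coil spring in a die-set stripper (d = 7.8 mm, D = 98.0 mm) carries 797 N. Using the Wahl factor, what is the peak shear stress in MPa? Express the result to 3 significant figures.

467 MPa

Spring index C = D/d = 98.0/7.8 = 12.5641
K_W = (4C−1)/(4C−4) + 0.615/C = 49.256/46.256 + 0.0489 = 1.1138
τ₀ = 8FD/(πd³) = 8·797·98.0/(π·7.8³) = 624848/1490.8 = 419.12 MPa
τ_max = K·τ₀ = 1.1138 × 419.12 = 466.82 MPa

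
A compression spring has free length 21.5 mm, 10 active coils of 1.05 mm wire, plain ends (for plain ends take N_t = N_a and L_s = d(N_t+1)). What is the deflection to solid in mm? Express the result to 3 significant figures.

9.95 mm

N_t = 10; L_s = 1.05·11 = 11.55 mm
δ_solid = L₀ − L_s = 21.5 − 11.55 = 9.95 mm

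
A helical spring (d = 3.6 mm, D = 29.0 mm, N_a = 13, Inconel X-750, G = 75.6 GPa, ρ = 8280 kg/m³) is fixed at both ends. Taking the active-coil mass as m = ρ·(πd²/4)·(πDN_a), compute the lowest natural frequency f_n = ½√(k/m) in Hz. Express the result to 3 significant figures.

k = Gd⁴/(8D³N_a) = (75.6×10³)(3.6⁴)/(8·29.0³·13) = 5.0062 N/mm = 5006.2 N/m
Wire length L = πDN_a = π·29.0·13 = 1184.4 mm
m = ρ·(πd²/4)·L = 8280 × 10.179×10⁻⁶ m² × 1.1844 m = 0.09982 kg
f_n = ½√(k/m) = 0.5·√(5006.2/0.09982) = 0.5·√(50152) = 111.97 Hz

112 Hz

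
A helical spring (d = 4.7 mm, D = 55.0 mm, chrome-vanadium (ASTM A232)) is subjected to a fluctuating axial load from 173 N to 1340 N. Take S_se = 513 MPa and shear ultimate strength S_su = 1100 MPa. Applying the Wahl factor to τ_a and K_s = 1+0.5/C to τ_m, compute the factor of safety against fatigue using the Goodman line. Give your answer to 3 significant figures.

C = D/d = 55.0/4.7 = 11.7021; K_W = (4C−1)/(4C−4)+0.615/C = 1.1226; K_s = 1+0.5/C = 1.0427
F_a = (F_max−F_min)/2 = 583.5 N; F_m = (F_max+F_min)/2 = 756.5 N
τ_a = K_W·8F_aD/(πd³) = 1.1226 × 787.14 = 883.67 MPa
τ_m = K_s·8F_mD/(πd³) = 1.0427 × 1020.5 = 1064.1 MPa
Goodman: 1/n_f = τ_a/S_se + τ_m/S_su = 883.67/513 + 1064.1/1100 = 1.72255 + 0.96738 = 2.6899
n_f = 1/2.6899 = 0.3718

0.372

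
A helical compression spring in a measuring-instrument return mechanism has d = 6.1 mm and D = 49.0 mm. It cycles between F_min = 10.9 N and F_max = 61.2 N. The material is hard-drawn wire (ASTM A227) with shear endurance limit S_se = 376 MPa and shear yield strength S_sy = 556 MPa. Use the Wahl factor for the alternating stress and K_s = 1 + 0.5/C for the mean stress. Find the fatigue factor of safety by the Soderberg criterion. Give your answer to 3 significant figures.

C = D/d = 49.0/6.1 = 8.0328; K_W = (4C−1)/(4C−4)+0.615/C = 1.1832; K_s = 1+0.5/C = 1.0622
F_a = (F_max−F_min)/2 = 25.15 N; F_m = (F_max+F_min)/2 = 36.05 N
τ_a = K_W·8F_aD/(πd³) = 1.1832 × 13.826 = 16.359 MPa
τ_m = K_s·8F_mD/(πd³) = 1.0622 × 19.818 = 21.051 MPa
Soderberg: 1/n_f = τ_a/S_se + τ_m/S_sy = 16.359/376 + 21.051/556 = 0.04351 + 0.03786 = 0.081369
n_f = 1/0.081369 = 12.29

12.3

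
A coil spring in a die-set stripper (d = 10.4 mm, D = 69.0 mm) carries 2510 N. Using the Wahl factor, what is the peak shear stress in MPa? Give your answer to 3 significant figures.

481 MPa

Spring index C = D/d = 69.0/10.4 = 6.6346
K_W = (4C−1)/(4C−4) + 0.615/C = 25.538/22.538 + 0.0927 = 1.2258
τ₀ = 8FD/(πd³) = 8·2510·69.0/(π·10.4³) = 1.38552e+06/3533.9 = 392.07 MPa
τ_max = K·τ₀ = 1.2258 × 392.07 = 480.6 MPa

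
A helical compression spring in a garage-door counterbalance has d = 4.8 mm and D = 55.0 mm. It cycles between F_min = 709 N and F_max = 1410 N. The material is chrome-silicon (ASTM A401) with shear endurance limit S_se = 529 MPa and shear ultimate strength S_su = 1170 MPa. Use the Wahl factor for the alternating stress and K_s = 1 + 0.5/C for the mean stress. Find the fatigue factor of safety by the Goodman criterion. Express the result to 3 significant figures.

0.467

C = D/d = 55.0/4.8 = 11.4583; K_W = (4C−1)/(4C−4)+0.615/C = 1.1254; K_s = 1+0.5/C = 1.0436
F_a = (F_max−F_min)/2 = 350.5 N; F_m = (F_max+F_min)/2 = 1059.5 N
τ_a = K_W·8F_aD/(πd³) = 1.1254 × 443.88 = 499.54 MPa
τ_m = K_s·8F_mD/(πd³) = 1.0436 × 1341.8 = 1400.3 MPa
Goodman: 1/n_f = τ_a/S_se + τ_m/S_su = 499.54/529 + 1400.3/1170 = 0.94431 + 1.19686 = 2.1412
n_f = 1/2.1412 = 0.467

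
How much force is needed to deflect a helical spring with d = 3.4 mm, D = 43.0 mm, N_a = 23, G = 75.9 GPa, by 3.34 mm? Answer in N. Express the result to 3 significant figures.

2.32 N

k = Gd⁴/(8D³N_a) = (75.9×10³)(3.4⁴)/(8·43.0³·23) = 0.69332 N/mm
F = k·δ = 0.69332 × 3.34 = 2.3157 N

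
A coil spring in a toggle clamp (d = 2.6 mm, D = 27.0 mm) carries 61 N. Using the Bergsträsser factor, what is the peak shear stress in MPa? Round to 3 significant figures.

270 MPa

Spring index C = D/d = 27.0/2.6 = 10.3846
K_B = (4C+2)/(4C−3) = 43.538/38.538 = 1.1297
τ₀ = 8FD/(πd³) = 8·61·27.0/(π·2.6³) = 13176/55.217 = 238.62 MPa
τ_max = K·τ₀ = 1.1297 × 238.62 = 269.58 MPa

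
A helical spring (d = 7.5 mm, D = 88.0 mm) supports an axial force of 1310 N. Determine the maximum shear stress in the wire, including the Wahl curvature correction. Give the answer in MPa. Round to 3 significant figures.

Spring index C = D/d = 88.0/7.5 = 11.7333
K_W = (4C−1)/(4C−4) + 0.615/C = 45.933/42.933 + 0.0524 = 1.1223
τ₀ = 8FD/(πd³) = 8·1310·88.0/(π·7.5³) = 922240/1325.4 = 695.84 MPa
τ_max = K·τ₀ = 1.1223 × 695.84 = 780.94 MPa

781 MPa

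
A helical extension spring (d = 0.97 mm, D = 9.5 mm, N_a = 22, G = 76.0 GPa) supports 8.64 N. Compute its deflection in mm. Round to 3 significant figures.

19.4 mm

k = Gd⁴/(8D³N_a) = (76.0×10³)(0.97⁴)/(8·9.5³·22) = 0.44588 N/mm
δ = F/k = 8.64 / 0.44588 = 19.377 mm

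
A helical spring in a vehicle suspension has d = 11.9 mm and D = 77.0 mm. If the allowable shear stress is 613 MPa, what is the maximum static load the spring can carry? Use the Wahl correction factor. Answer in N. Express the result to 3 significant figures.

C = D/d = 77.0/11.9 = 6.4706
K_W = (4C−1)/(4C−4) + 0.615/C = 24.882/21.882 + 0.0950 = 1.2321
τ_max = K·8FD/(πd³) → F_max = τ_allow·πd³/(8DK)
F_max = 613·π·11.9³/(8·77.0·1.2321) = 3.2453e+06/759 = 4275.7 N

4280 N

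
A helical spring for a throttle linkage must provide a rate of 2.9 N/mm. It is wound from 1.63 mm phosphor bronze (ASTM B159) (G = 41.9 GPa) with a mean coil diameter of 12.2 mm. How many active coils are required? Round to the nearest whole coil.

7

N_a = Gd⁴/(8D³k) = (41.9×10³ × 1.63⁴)/(8 × 12.2³ × 2.9)
    = 295777 / 42127.7 = 7.021 → 7 coils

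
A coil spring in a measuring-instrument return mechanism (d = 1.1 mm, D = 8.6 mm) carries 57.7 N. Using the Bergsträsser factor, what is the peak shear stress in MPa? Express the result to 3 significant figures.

Spring index C = D/d = 8.6/1.1 = 7.8182
K_B = (4C+2)/(4C−3) = 33.273/28.273 = 1.1768
τ₀ = 8FD/(πd³) = 8·57.7·8.6/(π·1.1³) = 3969.76/4.1815 = 949.37 MPa
τ_max = K·τ₀ = 1.1768 × 949.37 = 1117.3 MPa

1120 MPa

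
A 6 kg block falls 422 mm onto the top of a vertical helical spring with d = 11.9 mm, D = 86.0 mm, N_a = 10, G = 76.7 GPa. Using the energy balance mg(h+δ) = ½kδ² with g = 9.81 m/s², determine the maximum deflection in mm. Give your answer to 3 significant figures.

42.5 mm

k = Gd⁴/(8D³N_a) = (76.7×10³)(11.9⁴)/(8·86.0³·10) = 30.227 N/mm
W = mg = 6 × 9.81 = 58.86 N
½kδ² − Wδ − Wh = 0 → δ = (W + √(W² + 2kWh))/k
δ = (58.86 + √(3464.5 + 1.50162e+06))/30.227 = (58.86 + 1226.8)/30.227 = 42.534 mm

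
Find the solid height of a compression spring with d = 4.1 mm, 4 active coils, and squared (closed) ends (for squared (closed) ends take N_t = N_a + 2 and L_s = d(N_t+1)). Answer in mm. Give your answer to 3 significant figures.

squared (closed) ends: N_t = N_a + 2 = 4 + 2 = 6
L_s = d·(N_t+1) = 4.1 × 7 = 28.7 mm

28.7 mm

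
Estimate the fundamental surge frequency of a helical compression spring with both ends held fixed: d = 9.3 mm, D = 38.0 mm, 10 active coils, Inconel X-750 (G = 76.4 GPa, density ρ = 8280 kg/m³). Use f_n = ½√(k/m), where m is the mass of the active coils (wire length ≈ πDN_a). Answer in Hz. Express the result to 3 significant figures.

k = Gd⁴/(8D³N_a) = (76.4×10³)(9.3⁴)/(8·38.0³·10) = 130.19 N/mm = 1.3019e+05 N/m
Wire length L = πDN_a = π·38.0·10 = 1193.8 mm
m = ρ·(πd²/4)·L = 8280 × 67.929×10⁻⁶ m² × 1.1938 m = 0.67146 kg
f_n = ½√(k/m) = 0.5·√(1.3019e+05/0.67146) = 0.5·√(1.9389e+05) = 220.17 Hz

220 Hz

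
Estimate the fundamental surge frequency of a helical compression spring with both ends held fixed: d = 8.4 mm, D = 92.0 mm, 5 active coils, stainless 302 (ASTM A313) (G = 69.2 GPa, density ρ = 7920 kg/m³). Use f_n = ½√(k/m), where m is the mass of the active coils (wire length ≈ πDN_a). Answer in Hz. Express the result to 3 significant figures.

66.0 Hz

k = Gd⁴/(8D³N_a) = (69.2×10³)(8.4⁴)/(8·92.0³·5) = 11.061 N/mm = 11061 N/m
Wire length L = πDN_a = π·92.0·5 = 1445.1 mm
m = ρ·(πd²/4)·L = 7920 × 55.418×10⁻⁶ m² × 1.4451 m = 0.63428 kg
f_n = ½√(k/m) = 0.5·√(11061/0.63428) = 0.5·√(17439) = 66.028 Hz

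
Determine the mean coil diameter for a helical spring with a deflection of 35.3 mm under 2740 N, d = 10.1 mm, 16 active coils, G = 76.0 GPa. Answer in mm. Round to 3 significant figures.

43.0 mm

Required rate k = F/δ = 2740/35.3 = 77.62 N/mm
D = (Gd⁴/(8N_a·k))^(1/3) = (76.0×10³·10.1⁴/(8·16·77.62))^(1/3)
  = (79600)^(1/3) = 43.0168 mm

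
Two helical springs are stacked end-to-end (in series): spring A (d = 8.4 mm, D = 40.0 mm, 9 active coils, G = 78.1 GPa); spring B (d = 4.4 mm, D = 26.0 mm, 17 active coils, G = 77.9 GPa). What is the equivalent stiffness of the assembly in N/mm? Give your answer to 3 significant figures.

10.7 N/mm

k_A = Gd⁴/(8D³N_a) = (78.1×10³)(8.4⁴)/(8·40.0³·9) = 84.383 N/mm
k_B = Gd⁴/(8D³N_a) = (77.9×10³)(4.4⁴)/(8·26.0³·17) = 12.215 N/mm
Series: 1/k_eq = 1/84.383 + 1/12.215 = 0.093718; k_eq = 10.67 N/mm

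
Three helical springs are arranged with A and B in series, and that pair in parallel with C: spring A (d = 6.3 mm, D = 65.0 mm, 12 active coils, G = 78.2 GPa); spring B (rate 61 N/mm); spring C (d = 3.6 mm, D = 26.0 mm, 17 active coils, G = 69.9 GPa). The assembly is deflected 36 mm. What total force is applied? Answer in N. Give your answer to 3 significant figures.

333 N

k_A = Gd⁴/(8D³N_a) = (78.2×10³)(6.3⁴)/(8·65.0³·12) = 4.6726 N/mm
k_C = Gd⁴/(8D³N_a) = (69.9×10³)(3.6⁴)/(8·26.0³·17) = 4.9117 N/mm
Springs A,B series: k_AB = 1/(1/4.6726+1/61) = 4.3401 N/mm; parallel with C: k_eq = 4.3401+4.9117 = 9.2518 N/mm
F = k_eq·δ = 9.2518·36 = 333.06 N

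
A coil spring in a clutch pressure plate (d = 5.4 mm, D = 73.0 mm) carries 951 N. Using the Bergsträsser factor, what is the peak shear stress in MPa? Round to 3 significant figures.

1230 MPa

Spring index C = D/d = 73.0/5.4 = 13.5185
K_B = (4C+2)/(4C−3) = 56.074/51.074 = 1.0979
τ₀ = 8FD/(πd³) = 8·951·73.0/(π·5.4³) = 555384/494.69 = 1122.7 MPa
τ_max = K·τ₀ = 1.0979 × 1122.7 = 1232.6 MPa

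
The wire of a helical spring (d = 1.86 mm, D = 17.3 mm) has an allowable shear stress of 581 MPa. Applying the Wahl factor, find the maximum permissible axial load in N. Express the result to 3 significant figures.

73.4 N

C = D/d = 17.3/1.86 = 9.3011
K_W = (4C−1)/(4C−4) + 0.615/C = 36.204/33.204 + 0.0661 = 1.1565
τ_max = K·8FD/(πd³) → F_max = τ_allow·πd³/(8DK)
F_max = 581·π·1.86³/(8·17.3·1.1565) = 11745/160.06 = 73.383 N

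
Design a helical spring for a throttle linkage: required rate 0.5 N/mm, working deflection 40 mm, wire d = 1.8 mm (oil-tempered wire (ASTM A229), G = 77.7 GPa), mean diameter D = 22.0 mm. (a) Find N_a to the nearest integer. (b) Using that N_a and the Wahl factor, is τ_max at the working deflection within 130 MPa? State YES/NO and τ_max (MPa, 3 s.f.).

N_a = Gd⁴/(8D³k) = (77.7×10³)(1.8⁴)/(8·22.0³·0.5) = 19.15 → N_a = 19
Actual rate k = Gd⁴/(8D³·19) = 0.50396 N/mm
Working load F = kδ = 0.50396·40 = 20.159 N
C = 22.0/1.8 = 12.2222; K_W = (4C−1)/(4C−4)+0.615/C = 1.1171
τ_max = K_W·8FD/(πd³) = 1.1171·193.64 = 216.33 MPa
τ_max > 130 MPa → exceeds allowable

(a) 19 coils; (b) NO, τ_max = 216 MPa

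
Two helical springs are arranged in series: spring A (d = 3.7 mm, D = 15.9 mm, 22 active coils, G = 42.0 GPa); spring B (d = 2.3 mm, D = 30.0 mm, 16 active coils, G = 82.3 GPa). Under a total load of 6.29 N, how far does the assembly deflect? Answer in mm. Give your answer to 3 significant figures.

k_A = Gd⁴/(8D³N_a) = (42.0×10³)(3.7⁴)/(8·15.9³·22) = 11.126 N/mm
k_B = Gd⁴/(8D³N_a) = (82.3×10³)(2.3⁴)/(8·30.0³·16) = 0.6664 N/mm
Series: 1/k_eq = 1/11.126 + 1/0.6664 = 1.5905; k_eq = 0.62875 N/mm
δ = F/k_eq = 6.29/0.62875 = 10.004 mm

10.0 mm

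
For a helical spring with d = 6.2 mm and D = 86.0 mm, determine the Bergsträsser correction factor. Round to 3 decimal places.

1.095

C = D/d = 86.0/6.2 = 13.8710
K_B = (4C+2)/(4C−3) = 57.484/52.484 = 1.0953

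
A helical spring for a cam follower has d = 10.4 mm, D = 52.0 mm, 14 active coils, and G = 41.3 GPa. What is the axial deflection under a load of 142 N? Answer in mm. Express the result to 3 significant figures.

4.63 mm

k = Gd⁴/(8D³N_a) = (41.3×10³)(10.4⁴)/(8·52.0³·14) = 30.68 N/mm
δ = F/k = 142 / 30.68 = 4.6284 mm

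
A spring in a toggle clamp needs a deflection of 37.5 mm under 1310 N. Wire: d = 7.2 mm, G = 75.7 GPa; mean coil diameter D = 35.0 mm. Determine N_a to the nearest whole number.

17

Required rate k = F/δ = 1310/37.5 = 34.933 N/mm
N_a = Gd⁴/(8D³k) = (75.7×10³ × 7.2⁴)/(8 × 35.0³ × 34.933)
    = 2.03435e+08 / 1.19821e+07 = 16.98 → 17 coils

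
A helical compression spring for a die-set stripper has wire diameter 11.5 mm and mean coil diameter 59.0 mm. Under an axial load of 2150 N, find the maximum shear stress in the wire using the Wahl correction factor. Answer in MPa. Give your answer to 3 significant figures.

Spring index C = D/d = 59.0/11.5 = 5.1304
K_W = (4C−1)/(4C−4) + 0.615/C = 19.522/16.522 + 0.1199 = 1.3015
τ₀ = 8FD/(πd³) = 8·2150·59.0/(π·11.5³) = 1.0148e+06/4778 = 212.39 MPa
τ_max = K·τ₀ = 1.3015 × 212.39 = 276.42 MPa

276 MPa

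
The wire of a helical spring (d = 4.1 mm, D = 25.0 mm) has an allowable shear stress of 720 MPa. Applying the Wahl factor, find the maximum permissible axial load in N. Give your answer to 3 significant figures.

C = D/d = 25.0/4.1 = 6.0976
K_W = (4C−1)/(4C−4) + 0.615/C = 23.390/20.390 + 0.1009 = 1.2480
τ_max = K·8FD/(πd³) → F_max = τ_allow·πd³/(8DK)
F_max = 720·π·4.1³/(8·25.0·1.2480) = 1.559e+05/249.6 = 624.59 N

625 N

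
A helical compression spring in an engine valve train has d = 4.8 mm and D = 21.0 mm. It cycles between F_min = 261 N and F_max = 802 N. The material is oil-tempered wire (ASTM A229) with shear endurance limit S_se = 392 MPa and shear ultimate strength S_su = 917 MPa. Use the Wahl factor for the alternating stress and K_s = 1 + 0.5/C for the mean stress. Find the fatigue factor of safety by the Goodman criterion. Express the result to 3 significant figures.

C = D/d = 21.0/4.8 = 4.3750; K_W = (4C−1)/(4C−4)+0.615/C = 1.3628; K_s = 1+0.5/C = 1.1143
F_a = (F_max−F_min)/2 = 270.5 N; F_m = (F_max+F_min)/2 = 531.5 N
τ_a = K_W·8F_aD/(πd³) = 1.3628 × 130.8 = 178.25 MPa
τ_m = K_s·8F_mD/(πd³) = 1.1143 × 257 = 286.38 MPa
Goodman: 1/n_f = τ_a/S_se + τ_m/S_su = 178.25/392 + 286.38/917 = 0.45472 + 0.31230 = 0.76702
n_f = 1/0.76702 = 1.304

1.30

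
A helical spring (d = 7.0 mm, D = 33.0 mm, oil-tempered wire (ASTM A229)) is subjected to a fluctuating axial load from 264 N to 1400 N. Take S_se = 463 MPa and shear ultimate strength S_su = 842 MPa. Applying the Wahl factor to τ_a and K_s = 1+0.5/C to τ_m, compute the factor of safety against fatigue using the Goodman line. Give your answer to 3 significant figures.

C = D/d = 33.0/7.0 = 4.7143; K_W = (4C−1)/(4C−4)+0.615/C = 1.3324; K_s = 1+0.5/C = 1.1061
F_a = (F_max−F_min)/2 = 568 N; F_m = (F_max+F_min)/2 = 832 N
τ_a = K_W·8F_aD/(πd³) = 1.3324 × 139.16 = 185.41 MPa
τ_m = K_s·8F_mD/(πd³) = 1.1061 × 203.84 = 225.46 MPa
Goodman: 1/n_f = τ_a/S_se + τ_m/S_su = 185.41/463 + 225.46/842 = 0.40046 + 0.26776 = 0.66822
n_f = 1/0.66822 = 1.497

1.50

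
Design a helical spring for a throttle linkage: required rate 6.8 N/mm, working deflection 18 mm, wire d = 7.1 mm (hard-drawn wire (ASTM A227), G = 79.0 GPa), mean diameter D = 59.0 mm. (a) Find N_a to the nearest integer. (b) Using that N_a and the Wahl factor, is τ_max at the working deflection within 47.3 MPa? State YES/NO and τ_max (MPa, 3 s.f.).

(a) 18 coils; (b) NO, τ_max = 60.3 MPa

N_a = Gd⁴/(8D³k) = (79.0×10³)(7.1⁴)/(8·59.0³·6.8) = 17.97 → N_a = 18
Actual rate k = Gd⁴/(8D³·18) = 6.788 N/mm
Working load F = kδ = 6.788·18 = 122.18 N
C = 59.0/7.1 = 8.3099; K_W = (4C−1)/(4C−4)+0.615/C = 1.1766
τ_max = K_W·8FD/(πd³) = 1.1766·51.29 = 60.348 MPa
τ_max > 47.3 MPa → exceeds allowable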